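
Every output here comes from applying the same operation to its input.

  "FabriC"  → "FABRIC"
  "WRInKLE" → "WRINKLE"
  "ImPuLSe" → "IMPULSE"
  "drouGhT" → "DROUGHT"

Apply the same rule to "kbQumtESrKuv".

KBQUMTESRKUV

The pattern: convert every letter to uppercase.
On "kbQumtESrKuv" that produces "KBQUMTESRKUV".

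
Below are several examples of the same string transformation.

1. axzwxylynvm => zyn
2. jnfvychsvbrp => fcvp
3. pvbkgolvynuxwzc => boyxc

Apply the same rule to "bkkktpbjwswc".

Looking at the pairs, the operation is to keep one character in every 3, starting at position 3 (positions 3rd, 6th, 9th, ...).
On "bkkktpbjwswc" that produces "kpwc".

kpwc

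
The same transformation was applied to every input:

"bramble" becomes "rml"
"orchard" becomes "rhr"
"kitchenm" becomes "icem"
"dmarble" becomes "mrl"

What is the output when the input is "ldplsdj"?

Rule — keep every other character starting from the second (positions 2nd, 4th, 6th, ...).
On "ldplsdj" that produces "dld".

dld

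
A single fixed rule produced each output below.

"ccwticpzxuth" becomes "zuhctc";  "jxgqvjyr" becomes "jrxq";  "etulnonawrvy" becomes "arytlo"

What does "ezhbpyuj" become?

The transformation: keep every other character starting from the second (positions 2nd, 4th, 6th, ...), then swap the front and back halves of the string.
Working it through for "ezhbpyuj": intermediate "zbyj", final "yjzb".

yjzb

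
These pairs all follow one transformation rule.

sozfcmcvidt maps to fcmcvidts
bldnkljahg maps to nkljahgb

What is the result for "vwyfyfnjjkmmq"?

fyfnjjkmmqv

What's happening: move the first 3 characters to the end (rotate left by 3), then delete the last 2 characters.
Working it through for "vwyfyfnjjkmmq": intermediate "fyfnjjkmmqvwy", final "fyfnjjkmmqv".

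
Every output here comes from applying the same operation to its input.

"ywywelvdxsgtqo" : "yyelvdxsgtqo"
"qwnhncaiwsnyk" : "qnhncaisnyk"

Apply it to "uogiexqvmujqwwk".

uogiexqvmujqk

The pattern: remove every "w".
For "uogiexqvmujqwwk" the result is "uogiexqvmujqk".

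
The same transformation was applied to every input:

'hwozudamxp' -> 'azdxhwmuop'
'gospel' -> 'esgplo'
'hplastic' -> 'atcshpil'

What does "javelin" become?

avenilj

What's happening: sort the characters into alphabetical order, then take characters alternately from the front and the back (1st, last, 2nd, 2nd-last, ...).
For "javelin", step one produces "aeijlnv"; step two turns that into "avenilj".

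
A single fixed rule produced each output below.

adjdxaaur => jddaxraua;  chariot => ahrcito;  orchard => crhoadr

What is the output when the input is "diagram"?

The rule is to move the first 2 characters to the end (rotate left by 2), then take characters alternately from the front and the back (1st, last, 2nd, 2nd-last, ...).
On "diagram": the first step gives "agramdi", and the second then gives "aigdrma".

aigdrma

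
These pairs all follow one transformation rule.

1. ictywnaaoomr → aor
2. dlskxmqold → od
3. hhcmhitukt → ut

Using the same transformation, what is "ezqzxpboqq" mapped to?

The pattern: keep every other character starting from the second (positions 2nd, 4th, 6th, ...), then delete the first 3 characters.
"ezqzxpboqq" → "oq".

oq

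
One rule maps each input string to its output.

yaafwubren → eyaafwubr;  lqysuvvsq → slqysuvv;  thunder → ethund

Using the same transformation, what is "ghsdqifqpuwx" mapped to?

wghsdqifqpu

Each output is the input with this applied: delete the last character, then move the last character to the front.
"ghsdqifqpuwx" → "wghsdqifqpu".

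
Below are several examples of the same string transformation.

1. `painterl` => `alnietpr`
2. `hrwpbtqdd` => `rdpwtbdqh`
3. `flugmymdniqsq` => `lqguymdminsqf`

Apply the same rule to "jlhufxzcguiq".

The pattern: swap the first and last characters, then swap each adjacent pair of characters (1↔2, 3↔4, ...).
Applying both steps to "jlhufxzcguiq": "qlhufxzcguij", then "lquhxfczugji".

lquhxfczugji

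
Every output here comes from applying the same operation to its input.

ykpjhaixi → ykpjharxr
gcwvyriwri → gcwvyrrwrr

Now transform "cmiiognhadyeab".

Rule — replace every "i" with "r".
So "cmiiognhadyeab" becomes "cmrrognhadyeab".

cmrrognhadyeab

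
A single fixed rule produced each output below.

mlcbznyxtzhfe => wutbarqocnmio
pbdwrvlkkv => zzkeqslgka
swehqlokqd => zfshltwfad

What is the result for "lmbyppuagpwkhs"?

In each case the input is transformed by: move the last 3 characters to the front (rotate right by 3), then shift every letter 11 places backward in the alphabet (wrapping around).
Applying both steps to "lmbyppuagpwkhs": "khslmbyppuagpw", then "zwhabqneejpvel".

zwhabqneejpvel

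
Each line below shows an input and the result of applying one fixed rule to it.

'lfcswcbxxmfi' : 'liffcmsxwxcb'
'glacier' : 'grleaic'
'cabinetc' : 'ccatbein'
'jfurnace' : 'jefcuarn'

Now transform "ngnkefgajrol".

Rule — take characters alternately from the front and the back (1st, last, 2nd, 2nd-last, ...).
"ngnkefgajrol" → "nlgonrkjeafg".

nlgonrkjeafg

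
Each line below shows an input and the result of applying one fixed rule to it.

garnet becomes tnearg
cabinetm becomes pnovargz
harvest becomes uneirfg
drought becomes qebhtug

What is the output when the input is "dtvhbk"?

qgiuox

In each case the input is transformed by: shift every letter 13 places forward in the alphabet (wrapping around) — i.e. ROT13.
Applying that to "dtvhbk" gives "qgiuox".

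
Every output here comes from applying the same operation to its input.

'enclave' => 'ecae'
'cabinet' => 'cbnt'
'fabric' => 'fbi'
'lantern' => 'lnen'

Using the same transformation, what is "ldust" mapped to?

The pattern: keep every other character starting from the first (positions 1st, 3rd, 5th, ...).
Applying that to "ldust" gives "lut".

lut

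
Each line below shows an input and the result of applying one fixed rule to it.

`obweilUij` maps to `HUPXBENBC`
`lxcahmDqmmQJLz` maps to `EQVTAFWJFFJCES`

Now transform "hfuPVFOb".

What's happening: shift every letter 7 places backward in the alphabet (wrapping around), then convert every letter to uppercase.
For "hfuPVFOb", step one produces "aynIOYHu"; step two turns that into "AYNIOYHU".

AYNIOYHU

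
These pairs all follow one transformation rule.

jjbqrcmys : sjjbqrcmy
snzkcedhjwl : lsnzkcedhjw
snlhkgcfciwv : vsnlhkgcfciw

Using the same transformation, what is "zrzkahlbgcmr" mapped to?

rzrzkahlbgcm

The rule is to move the last character to the front.
Doing the same to "zrzkahlbgcmr": "rzrzkahlbgcm".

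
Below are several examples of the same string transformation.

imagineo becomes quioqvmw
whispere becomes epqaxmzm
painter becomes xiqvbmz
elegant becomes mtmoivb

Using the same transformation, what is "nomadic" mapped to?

The transformation: shift every letter 8 places forward in the alphabet (wrapping around).
"nomadic" → "vwuilqk".

vwuilqk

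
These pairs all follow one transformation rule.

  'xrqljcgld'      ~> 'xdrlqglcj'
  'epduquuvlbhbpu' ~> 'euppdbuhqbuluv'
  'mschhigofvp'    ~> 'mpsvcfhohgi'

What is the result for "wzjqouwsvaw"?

In each case the input is transformed by: take characters alternately from the front and the back (1st, last, 2nd, 2nd-last, ...).
So "wzjqouwsvaw" becomes "wwzajvqsowu".

wwzajvqsowu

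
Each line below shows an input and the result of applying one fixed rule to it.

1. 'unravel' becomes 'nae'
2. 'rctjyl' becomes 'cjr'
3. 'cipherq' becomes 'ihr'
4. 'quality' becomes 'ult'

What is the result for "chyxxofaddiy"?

The transformation: swap the first and last characters, then keep every other character starting from the second (positions 2nd, 4th, 6th, ...).
"chyxxofaddiy" → "yhyxxofaddic" → "hxoadc".

hxoadc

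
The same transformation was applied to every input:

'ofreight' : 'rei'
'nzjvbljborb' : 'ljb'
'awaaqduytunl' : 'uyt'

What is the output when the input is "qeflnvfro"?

lnv

Looking at the pairs, the operation is to move the last 3 characters to the front (rotate right by 3), then keep only the last 3 characters.
Starting from "qeflnvfro": after the first operation, "froqeflnv"; after the second, "lnv".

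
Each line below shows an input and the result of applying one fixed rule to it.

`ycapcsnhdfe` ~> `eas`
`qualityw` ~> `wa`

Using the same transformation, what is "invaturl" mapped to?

lv

What's happening: move the last 3 characters to the front (rotate right by 3), then keep one character in every 3, starting at position 3 (positions 3rd, 6th, 9th, ...).
Starting from "invaturl": after the first operation, "urlinvat"; after the second, "lv".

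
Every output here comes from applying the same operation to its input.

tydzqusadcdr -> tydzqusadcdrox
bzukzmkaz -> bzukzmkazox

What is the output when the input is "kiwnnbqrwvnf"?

kiwnnbqrwvnfox

The rule is to append "ox".
Applying that to "kiwnnbqrwvnf" gives "kiwnnbqrwvnfox".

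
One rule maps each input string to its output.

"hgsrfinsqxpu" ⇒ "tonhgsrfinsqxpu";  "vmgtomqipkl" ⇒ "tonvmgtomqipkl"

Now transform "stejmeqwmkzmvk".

tonstejmeqwmkzmvk

Looking at the pairs, the operation is to prepend "ton".
"stejmeqwmkzmvk" → "tonstejmeqwmkzmvk".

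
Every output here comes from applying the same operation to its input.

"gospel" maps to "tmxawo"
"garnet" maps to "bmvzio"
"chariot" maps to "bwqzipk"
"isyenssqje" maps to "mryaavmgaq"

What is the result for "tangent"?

bvmovib

The pattern: reverse the string, then shift every letter 8 places forward in the alphabet (wrapping around).
So "tangent" becomes "bvmovib".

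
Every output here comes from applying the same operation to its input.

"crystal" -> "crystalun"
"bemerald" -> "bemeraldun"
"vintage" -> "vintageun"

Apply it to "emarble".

Looking at the pairs, the operation is to append "un".
So "emarble" becomes "emarbleun".

emarbleun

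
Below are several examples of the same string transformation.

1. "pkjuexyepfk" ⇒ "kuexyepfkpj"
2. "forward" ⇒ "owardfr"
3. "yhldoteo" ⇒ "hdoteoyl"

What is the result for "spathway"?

pthwaysa

The rule is to move the first 2 characters to the end (rotate left by 2), then swap the first and last characters.
For "spathway", step one produces "athwaysp"; step two turns that into "pthwaysa".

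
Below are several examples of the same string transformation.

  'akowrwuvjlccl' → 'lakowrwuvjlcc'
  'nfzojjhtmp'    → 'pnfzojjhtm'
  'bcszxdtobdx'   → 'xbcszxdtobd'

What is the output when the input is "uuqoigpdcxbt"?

In each case the input is transformed by: move the last character to the front.
Doing the same to "uuqoigpdcxbt": "tuuqoigpdcxb".

tuuqoigpdcxb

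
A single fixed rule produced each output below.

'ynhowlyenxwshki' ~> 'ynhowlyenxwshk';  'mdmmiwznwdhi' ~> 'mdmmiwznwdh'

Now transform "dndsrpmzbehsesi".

Each output is the input with this applied: delete the last character.
For "dndsrpmzbehsesi" the result is "dndsrpmzbehses".

dndsrpmzbehses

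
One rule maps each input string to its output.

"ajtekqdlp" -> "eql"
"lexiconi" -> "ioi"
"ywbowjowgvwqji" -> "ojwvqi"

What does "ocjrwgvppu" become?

rgpu

Each output is the input with this applied: keep every other character starting from the second (positions 2nd, 4th, 6th, ...), then delete the first character.
Applying that to "ocjrwgvppu" gives "rgpu".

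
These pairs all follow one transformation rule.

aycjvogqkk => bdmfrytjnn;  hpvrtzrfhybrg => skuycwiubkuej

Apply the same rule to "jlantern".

The transformation: swap each adjacent pair of characters (1↔2, 3↔4, ...), then shift every letter 3 places forward in the alphabet (wrapping around).
On "jlantern": the first step gives "ljnaetnr", and the second then gives "omqdhwqu".

omqdhwqu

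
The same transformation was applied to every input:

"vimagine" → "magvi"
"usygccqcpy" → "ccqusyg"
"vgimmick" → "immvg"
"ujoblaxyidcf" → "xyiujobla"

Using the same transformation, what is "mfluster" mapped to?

lusmf

The transformation: delete the last 3 characters, then move the last 3 characters to the front (rotate right by 3).
"mfluster" → "mflus" → "lusmf".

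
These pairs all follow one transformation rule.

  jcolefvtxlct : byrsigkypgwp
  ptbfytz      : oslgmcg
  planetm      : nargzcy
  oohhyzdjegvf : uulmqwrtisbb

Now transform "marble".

What's happening: shift every letter 13 places forward in the alphabet (wrapping around) — i.e. ROT13, then move the first 2 characters to the end (rotate left by 2).
Working it through for "marble": intermediate "zneoyr", final "eoyrzn".

eoyrzn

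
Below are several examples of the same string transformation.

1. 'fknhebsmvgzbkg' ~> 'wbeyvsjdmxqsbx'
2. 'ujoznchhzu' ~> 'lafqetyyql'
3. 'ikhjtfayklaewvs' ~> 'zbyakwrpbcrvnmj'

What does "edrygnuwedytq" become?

The pattern: shift every letter 9 places backward in the alphabet (wrapping around).
So "edrygnuwedytq" becomes "vuipxelnvupkh".

vuipxelnvupkh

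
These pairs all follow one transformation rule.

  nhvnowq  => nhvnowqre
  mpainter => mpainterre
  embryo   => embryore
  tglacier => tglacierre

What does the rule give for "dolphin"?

In each case the input is transformed by: append "re".
So "dolphin" becomes "dolphinre".

dolphinre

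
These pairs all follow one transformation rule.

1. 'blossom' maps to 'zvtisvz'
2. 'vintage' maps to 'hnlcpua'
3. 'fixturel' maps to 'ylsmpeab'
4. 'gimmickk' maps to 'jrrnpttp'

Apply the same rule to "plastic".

The transformation: move the last 3 characters to the front (rotate right by 3), then shift every letter 7 places forward in the alphabet (wrapping around).
Working it through for "plastic": intermediate "ticplas", final "apjwshz".
(Check on "vintage": → "agevint" → "hnlcpua" ✓)

apjwshz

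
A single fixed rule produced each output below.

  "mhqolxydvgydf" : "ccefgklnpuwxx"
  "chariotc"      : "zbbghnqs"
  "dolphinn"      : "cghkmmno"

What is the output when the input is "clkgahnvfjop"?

The pattern: sort the characters into alphabetical order, then shift every letter 1 place backward in the alphabet (wrapping around).
Working it through for "clkgahnvfjop": intermediate "acfghjklnopv", final "zbefgijkmnou".

zbefgijkmnou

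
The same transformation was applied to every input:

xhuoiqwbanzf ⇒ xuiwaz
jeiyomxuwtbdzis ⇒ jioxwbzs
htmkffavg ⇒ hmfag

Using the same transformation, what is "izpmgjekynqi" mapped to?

ipgeyq

What's happening: keep every other character starting from the first (positions 1st, 3rd, 5th, ...).
For "izpmgjekynqi" the result is "ipgeyq".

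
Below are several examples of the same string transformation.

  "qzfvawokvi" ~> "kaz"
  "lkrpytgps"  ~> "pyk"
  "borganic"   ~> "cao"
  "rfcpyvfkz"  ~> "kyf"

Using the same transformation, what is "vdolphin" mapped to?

npd

Rule — keep one character in every 3, starting at position 2 (positions 2nd, 5th, 8th, ...), then reverse the string.
"vdolphin" → "npd".
(Check on "lkrpytgps": → "kyp" → "pyk" ✓)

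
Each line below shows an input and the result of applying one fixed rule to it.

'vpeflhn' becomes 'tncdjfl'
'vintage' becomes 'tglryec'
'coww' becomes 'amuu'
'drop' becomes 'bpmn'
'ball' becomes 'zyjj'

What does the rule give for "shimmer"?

qfgkkcp

Each output is the input with this applied: shift every letter 2 places backward in the alphabet (wrapping around).
For "shimmer" the result is "qfgkkcp".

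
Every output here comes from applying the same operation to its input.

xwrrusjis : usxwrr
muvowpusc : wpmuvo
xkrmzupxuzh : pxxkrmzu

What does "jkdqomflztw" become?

Each output is the input with this applied: delete the last 3 characters, then move the last 2 characters to the front (rotate right by 2).
Starting from "jkdqomflztw": after the first operation, "jkdqomfl"; after the second, "fljkdqom".

fljkdqom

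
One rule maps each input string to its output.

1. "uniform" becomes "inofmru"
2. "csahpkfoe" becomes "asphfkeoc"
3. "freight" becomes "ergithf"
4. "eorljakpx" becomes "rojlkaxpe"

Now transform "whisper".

Looking at the pairs, the operation is to move the first character to the end, then swap each adjacent pair of characters (1↔2, 3↔4, ...).
Working it through for "whisper": intermediate "hisperw", final "ihpsrew".

ihpsrew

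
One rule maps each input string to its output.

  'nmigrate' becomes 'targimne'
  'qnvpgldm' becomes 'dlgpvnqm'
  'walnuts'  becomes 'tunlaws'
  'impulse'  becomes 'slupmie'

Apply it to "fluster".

etsulfr

The pattern: move the last character to the front, then reverse the string.
"fluster" → "rfluste" → "etsulfr".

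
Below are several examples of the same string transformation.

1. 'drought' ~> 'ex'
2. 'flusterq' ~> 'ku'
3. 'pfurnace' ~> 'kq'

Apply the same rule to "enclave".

sl

What's happening: keep one character in every 3, starting at position 3 (positions 3rd, 6th, 9th, ...), then shift every letter 10 places backward in the alphabet (wrapping around).
Starting from "enclave": after the first operation, "cv"; after the second, "sl".
(Check on "pfurnace": → "ua" → "kq" ✓)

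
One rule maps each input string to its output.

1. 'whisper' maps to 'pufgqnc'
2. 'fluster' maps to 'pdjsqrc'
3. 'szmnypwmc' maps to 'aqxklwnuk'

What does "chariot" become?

rafypgm

In each case the input is transformed by: move the last character to the front, then shift every letter 2 places backward in the alphabet (wrapping around).
Applying both steps to "chariot": "tchario", then "rafypgm".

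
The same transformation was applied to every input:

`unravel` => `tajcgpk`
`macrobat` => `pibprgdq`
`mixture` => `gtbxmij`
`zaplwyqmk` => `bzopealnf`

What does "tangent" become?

What's happening: shift every letter 11 places backward in the alphabet (wrapping around), then move the last 2 characters to the front (rotate right by 2).
Starting from "tangent": after the first operation, "ipcvtci"; after the second, "ciipcvt".

ciipcvt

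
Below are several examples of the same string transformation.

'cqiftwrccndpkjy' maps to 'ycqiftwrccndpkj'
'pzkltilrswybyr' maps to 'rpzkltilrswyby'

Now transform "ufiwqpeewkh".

hufiwqpeewk

In each case the input is transformed by: move the last character to the front.
"ufiwqpeewkh" → "hufiwqpeewk".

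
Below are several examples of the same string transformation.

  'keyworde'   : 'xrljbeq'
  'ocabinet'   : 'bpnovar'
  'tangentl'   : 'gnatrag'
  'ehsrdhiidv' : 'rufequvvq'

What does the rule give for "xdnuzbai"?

kqahmon

In each case the input is transformed by: delete the last character, then shift every letter 13 places forward in the alphabet (wrapping around) — i.e. ROT13.
Applying both steps to "xdnuzbai": "xdnuzba", then "kqahmon".
(Check on "keyworde": → "keyword" → "xrljbeq" ✓)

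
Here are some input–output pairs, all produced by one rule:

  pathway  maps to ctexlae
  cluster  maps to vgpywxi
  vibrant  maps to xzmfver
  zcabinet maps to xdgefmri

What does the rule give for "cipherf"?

jgmtliv

The transformation: move the last character to the front, then shift every letter 4 places forward in the alphabet (wrapping around).
On "cipherf": the first step gives "fcipher", and the second then gives "jgmtliv".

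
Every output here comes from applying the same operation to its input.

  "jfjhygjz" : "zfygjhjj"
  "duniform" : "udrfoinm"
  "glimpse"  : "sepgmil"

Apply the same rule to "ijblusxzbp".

zbxbuisjpl

Rule — sort the characters into reverse alphabetical order, then take characters alternately from the front and the back (1st, last, 2nd, 2nd-last, ...).
For "ijblusxzbp", step one produces "zxuspljibb"; step two turns that into "zbxbuisjpl".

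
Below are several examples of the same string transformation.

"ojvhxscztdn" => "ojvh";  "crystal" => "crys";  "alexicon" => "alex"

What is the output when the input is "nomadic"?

noma

What's happening: keep only the first 4 characters.
So "nomadic" becomes "noma".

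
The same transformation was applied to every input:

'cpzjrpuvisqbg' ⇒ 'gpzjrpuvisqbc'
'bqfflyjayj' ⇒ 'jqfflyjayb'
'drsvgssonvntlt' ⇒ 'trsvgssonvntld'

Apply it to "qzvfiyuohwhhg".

gzvfiyuohwhhq

The transformation: swap the first and last characters.
So "qzvfiyuohwhhg" becomes "gzvfiyuohwhhq".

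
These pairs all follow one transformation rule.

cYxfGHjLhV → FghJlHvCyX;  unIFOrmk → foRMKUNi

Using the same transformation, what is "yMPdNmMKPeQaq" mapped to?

DnMmkpEqAQYmp

The rule is to flip the case of every letter, then move the first 3 characters to the end (rotate left by 3).
"yMPdNmMKPeQaq" → "YmpDnMmkpEqAQ" → "DnMmkpEqAQYmp".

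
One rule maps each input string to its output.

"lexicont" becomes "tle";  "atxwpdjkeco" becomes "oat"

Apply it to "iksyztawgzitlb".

bik

Rule — move the last character to the front, then keep only the first 3 characters.
On "iksyztawgzitlb": the first step gives "biksyztawgzitl", and the second then gives "bik".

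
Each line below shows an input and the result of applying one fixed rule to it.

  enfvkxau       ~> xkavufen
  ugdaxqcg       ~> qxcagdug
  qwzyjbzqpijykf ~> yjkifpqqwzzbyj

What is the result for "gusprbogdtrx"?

The transformation: move the last 3 characters to the front (rotate right by 3), then take characters alternately from the front and the back (1st, last, 2nd, 2nd-last, ...).
Starting from "gusprbogdtrx": after the first operation, "trxgusprbogd"; after the second, "tdrgxogbursp".

tdrgxogbursp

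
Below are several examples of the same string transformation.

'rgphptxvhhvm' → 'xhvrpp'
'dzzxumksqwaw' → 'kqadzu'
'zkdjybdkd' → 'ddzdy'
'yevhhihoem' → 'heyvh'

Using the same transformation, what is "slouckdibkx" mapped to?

dbxsoc

Looking at the pairs, the operation is to keep every other character starting from the first (positions 1st, 3rd, 5th, ...), then move the first 3 characters to the end (rotate left by 3).
Applying that to "slouckdibkx" gives "dbxsoc".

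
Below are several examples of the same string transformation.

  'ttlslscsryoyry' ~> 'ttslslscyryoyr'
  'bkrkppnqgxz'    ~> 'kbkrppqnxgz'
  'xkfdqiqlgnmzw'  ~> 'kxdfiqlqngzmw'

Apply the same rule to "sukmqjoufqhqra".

usmkjquoqfqhar

Looking at the pairs, the operation is to swap each adjacent pair of characters (1↔2, 3↔4, ...).
So "sukmqjoufqhqra" becomes "usmkjquoqfqhar".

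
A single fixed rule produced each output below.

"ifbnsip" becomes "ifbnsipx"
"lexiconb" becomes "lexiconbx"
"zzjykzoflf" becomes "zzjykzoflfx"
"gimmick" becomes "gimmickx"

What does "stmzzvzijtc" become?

stmzzvzijtcx

In each case the input is transformed by: append "x".
On "stmzzvzijtc" that produces "stmzzvzijtcx".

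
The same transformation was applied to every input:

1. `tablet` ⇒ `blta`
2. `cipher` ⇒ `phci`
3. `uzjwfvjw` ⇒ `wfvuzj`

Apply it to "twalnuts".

lnutwa

In each case the input is transformed by: delete the last 2 characters, then swap the front and back halves of the string.
"twalnuts" → "twalnu" → "lnutwa".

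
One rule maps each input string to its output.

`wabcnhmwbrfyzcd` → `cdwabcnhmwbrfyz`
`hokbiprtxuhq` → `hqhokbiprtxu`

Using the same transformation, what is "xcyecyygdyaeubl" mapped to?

blxcyecyygdyaeu

Looking at the pairs, the operation is to move the last 2 characters to the front (rotate right by 2).
On "xcyecyygdyaeubl" that produces "blxcyecyygdyaeu".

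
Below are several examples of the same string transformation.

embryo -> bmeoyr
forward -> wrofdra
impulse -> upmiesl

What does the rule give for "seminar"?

imesran

What's happening: move the last 3 characters to the front (rotate right by 3), then reverse the string.
On "seminar": the first step gives "narsemi", and the second then gives "imesran".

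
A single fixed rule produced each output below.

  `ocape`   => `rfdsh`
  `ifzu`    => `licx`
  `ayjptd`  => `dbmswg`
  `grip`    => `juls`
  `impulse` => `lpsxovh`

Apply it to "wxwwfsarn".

The transformation: shift every letter 3 places forward in the alphabet (wrapping around).
"wxwwfsarn" → "zazzivduq".

zazzivduq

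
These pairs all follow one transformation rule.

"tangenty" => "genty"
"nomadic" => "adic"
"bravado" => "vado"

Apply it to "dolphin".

phin

The rule is to delete the first 3 characters.
So "dolphin" becomes "phin".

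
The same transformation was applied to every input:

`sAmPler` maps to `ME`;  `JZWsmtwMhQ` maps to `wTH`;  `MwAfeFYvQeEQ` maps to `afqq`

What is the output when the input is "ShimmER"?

Ie

In each case the input is transformed by: flip the case of every letter, then keep one character in every 3, starting at position 3 (positions 3rd, 6th, 9th, ...).
For "ShimmER", step one produces "sHIMMer"; step two turns that into "Ie".
(Check on "MwAfeFYvQeEQ": → "mWaFEfyVqEeq" → "afqq" ✓)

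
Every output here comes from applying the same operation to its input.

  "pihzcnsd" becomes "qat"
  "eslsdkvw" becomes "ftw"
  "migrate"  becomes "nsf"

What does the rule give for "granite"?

hof

The rule is to keep one character in every 3, starting at position 1 (positions 1st, 4th, 7th, ...), then shift every letter 1 place forward in the alphabet (wrapping around).
Applying both steps to "granite": "gne", then "hof".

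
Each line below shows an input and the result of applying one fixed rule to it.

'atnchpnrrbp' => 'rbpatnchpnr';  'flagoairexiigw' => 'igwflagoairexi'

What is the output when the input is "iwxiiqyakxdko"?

The transformation: move the last 3 characters to the front (rotate right by 3).
"iwxiiqyakxdko" → "dkoiwxiiqyakx".

dkoiwxiiqyakx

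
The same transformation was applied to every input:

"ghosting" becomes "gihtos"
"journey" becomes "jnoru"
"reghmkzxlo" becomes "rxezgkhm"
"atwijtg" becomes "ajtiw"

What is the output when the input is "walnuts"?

Each output is the input with this applied: delete the last 2 characters, then take characters alternately from the front and the back (1st, last, 2nd, 2nd-last, ...).
For "walnuts", step one produces "walnu"; step two turns that into "wuanl".

wuanl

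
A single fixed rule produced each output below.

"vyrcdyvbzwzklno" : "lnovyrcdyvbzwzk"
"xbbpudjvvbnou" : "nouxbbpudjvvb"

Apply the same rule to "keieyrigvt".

gvtkeieyri

Rule — move the last 3 characters to the front (rotate right by 3).
So "keieyrigvt" becomes "gvtkeieyri".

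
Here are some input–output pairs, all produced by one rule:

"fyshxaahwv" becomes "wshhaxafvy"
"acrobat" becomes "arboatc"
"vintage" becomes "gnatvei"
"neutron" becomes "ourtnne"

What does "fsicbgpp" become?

pigcbfps

The rule is to take characters alternately from the front and the back (1st, last, 2nd, 2nd-last, ...), then move the first 3 characters to the end (rotate left by 3).
Applying both steps to "fsicbgpp": "fpspigcb", then "pigcbfps".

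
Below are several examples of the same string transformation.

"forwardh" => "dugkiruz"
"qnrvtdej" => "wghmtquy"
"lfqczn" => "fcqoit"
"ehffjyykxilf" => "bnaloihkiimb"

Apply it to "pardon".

What's happening: shift every letter 3 places forward in the alphabet (wrapping around), then swap the front and back halves of the string.
Applying both steps to "pardon": "sdugrq", then "grqsdu".

grqsdu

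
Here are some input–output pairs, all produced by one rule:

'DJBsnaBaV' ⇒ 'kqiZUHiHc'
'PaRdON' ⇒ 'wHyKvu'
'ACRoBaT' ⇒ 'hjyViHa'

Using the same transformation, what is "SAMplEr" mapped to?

Rule — shift every letter 7 places forward in the alphabet (wrapping around), then flip the case of every letter.
On "SAMplEr": the first step gives "ZHTwsLy", and the second then gives "zhtWSlY".

zhtWSlY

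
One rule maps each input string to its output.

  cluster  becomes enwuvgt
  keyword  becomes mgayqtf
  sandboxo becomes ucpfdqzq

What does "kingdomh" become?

Rule — shift every letter 2 places forward in the alphabet (wrapping around).
Applying that to "kingdomh" gives "mkpifqoj".

mkpifqoj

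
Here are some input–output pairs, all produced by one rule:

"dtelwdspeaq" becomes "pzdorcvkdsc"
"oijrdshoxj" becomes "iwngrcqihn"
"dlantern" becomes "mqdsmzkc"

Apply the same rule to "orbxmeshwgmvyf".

exulfvgrdlwaqn

What's happening: reverse the string, then shift every letter 1 place backward in the alphabet (wrapping around).
Starting from "orbxmeshwgmvyf": after the first operation, "fyvmgwhsemxbro"; after the second, "exulfvgrdlwaqn".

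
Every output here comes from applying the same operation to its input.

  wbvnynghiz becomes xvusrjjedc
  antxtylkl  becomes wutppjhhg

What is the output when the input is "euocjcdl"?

Each output is the input with this applied: shift every letter 4 places backward in the alphabet (wrapping around), then sort the characters into reverse alphabetical order.
For "euocjcdl", step one produces "aqkyfyzh"; step two turns that into "zyyqkhfa".

zyyqkhfa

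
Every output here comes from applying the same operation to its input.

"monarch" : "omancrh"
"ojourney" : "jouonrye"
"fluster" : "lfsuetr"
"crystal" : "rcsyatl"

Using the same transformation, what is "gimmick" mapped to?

igmmcik

Rule — swap each adjacent pair of characters (1↔2, 3↔4, ...).
So "gimmick" becomes "igmmcik".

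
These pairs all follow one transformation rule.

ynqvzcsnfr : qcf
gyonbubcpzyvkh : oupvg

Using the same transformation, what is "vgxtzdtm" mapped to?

xdv

The pattern: move the first character to the end, then keep one character in every 3, starting at position 2 (positions 2nd, 5th, 8th, ...).
Working it through for "vgxtzdtm": intermediate "gxtzdtmv", final "xdv".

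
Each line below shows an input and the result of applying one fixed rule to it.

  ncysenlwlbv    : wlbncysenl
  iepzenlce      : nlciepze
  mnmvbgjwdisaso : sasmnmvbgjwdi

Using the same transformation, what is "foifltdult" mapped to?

dulfoiflt

In each case the input is transformed by: delete the last character, then move the last 3 characters to the front (rotate right by 3).
For "foifltdult" the result is "dulfoiflt".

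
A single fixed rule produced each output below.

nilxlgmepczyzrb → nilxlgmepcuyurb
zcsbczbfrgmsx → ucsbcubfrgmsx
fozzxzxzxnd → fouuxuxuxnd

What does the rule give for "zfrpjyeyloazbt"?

ufrpjyeyloaubt

The rule is to replace every "z" with "u".
On "zfrpjyeyloazbt" that produces "ufrpjyeyloaubt".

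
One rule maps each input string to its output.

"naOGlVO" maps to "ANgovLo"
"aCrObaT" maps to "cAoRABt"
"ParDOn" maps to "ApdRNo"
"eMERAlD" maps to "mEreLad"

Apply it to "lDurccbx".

In each case the input is transformed by: flip the case of every letter, then swap each adjacent pair of characters (1↔2, 3↔4, ...).
"lDurccbx" → "LdURCCBX" → "dLRUCCXB".

dLRUCCXB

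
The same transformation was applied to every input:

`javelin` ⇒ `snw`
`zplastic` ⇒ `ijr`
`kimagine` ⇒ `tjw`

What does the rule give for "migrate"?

van

In each case the input is transformed by: shift every letter 9 places forward in the alphabet (wrapping around), then keep one character in every 3, starting at position 1 (positions 1st, 4th, 7th, ...).
On "migrate": the first step gives "vrpajcn", and the second then gives "van".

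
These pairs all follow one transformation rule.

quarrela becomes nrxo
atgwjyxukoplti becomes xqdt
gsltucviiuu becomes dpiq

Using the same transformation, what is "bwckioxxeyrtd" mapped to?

What's happening: shift every letter 3 places backward in the alphabet (wrapping around), then keep only the first 4 characters.
Applying both steps to "bwckioxxeyrtd": "ytzhfluubvoqa", then "ytzh".

ytzh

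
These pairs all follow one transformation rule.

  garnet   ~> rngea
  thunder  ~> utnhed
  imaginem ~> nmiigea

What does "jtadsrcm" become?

tsrjdca

In each case the input is transformed by: delete the last character, then sort the characters into reverse alphabetical order.
Working it through for "jtadsrcm": intermediate "jtadsrc", final "tsrjdca".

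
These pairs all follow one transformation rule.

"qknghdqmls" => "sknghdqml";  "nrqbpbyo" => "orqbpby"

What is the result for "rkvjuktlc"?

Rule — swap the first and last characters, then delete the last character.
Applying both steps to "rkvjuktlc": "ckvjuktlr", then "ckvjuktl".

ckvjuktl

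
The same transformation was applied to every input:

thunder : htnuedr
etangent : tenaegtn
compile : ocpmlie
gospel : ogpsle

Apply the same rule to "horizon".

In each case the input is transformed by: swap each adjacent pair of characters (1↔2, 3↔4, ...).
Applying that to "horizon" gives "ohirozn".

ohirozn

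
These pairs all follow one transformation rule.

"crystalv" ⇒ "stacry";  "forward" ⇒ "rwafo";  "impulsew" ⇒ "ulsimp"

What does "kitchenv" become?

chekit

The transformation: delete the last 2 characters, then move the last 3 characters to the front (rotate right by 3).
For "kitchenv", step one produces "kitche"; step two turns that into "chekit".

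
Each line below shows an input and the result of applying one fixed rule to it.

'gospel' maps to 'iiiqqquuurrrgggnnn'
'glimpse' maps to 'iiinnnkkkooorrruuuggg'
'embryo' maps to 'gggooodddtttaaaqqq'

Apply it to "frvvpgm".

In each case the input is transformed by: repeat every character 3 times, then shift every letter 2 places forward in the alphabet (wrapping around).
On "frvvpgm": the first step gives "fffrrrvvvvvvpppgggmmm", and the second then gives "hhhtttxxxxxxrrriiiooo".
(Check on "glimpse": → "gggllliiimmmpppssseee" → "iiinnnkkkooorrruuuggg" ✓)

hhhtttxxxxxxrrriiiooo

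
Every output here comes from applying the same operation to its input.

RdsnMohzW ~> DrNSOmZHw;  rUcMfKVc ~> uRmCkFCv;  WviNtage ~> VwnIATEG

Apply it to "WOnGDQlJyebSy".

The pattern: flip the case of every letter, then swap each adjacent pair of characters (1↔2, 3↔4, ...).
Applying both steps to "WOnGDQlJyebSy": "woNgdqLjYEBsY", then "owgNqdjLEYsBY".
(Check on "RdsnMohzW": → "rDSNmOHZw" → "DrNSOmZHw" ✓)

owgNqdjLEYsBY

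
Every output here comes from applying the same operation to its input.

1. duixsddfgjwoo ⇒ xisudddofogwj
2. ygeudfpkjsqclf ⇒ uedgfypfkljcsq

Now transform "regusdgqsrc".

ugsedrgcqrs

The transformation: move the first 3 characters to the end (rotate left by 3), then take characters alternately from the front and the back (1st, last, 2nd, 2nd-last, ...).
"regusdgqsrc" → "ugsedrgcqrs".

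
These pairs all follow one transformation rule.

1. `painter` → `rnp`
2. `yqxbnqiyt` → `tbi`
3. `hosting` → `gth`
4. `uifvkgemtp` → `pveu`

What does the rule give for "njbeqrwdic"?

cewn

The rule is to swap the first and last characters, then keep one character in every 3, starting at position 1 (positions 1st, 4th, 7th, ...).
Working it through for "njbeqrwdic": intermediate "cjbeqrwdin", final "cewn".
(Check on "yqxbnqiyt": → "tqxbnqiyy" → "tbi" ✓)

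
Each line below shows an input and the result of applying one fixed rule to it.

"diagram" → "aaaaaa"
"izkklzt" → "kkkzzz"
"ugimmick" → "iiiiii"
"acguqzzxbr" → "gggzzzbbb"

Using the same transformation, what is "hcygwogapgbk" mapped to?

yyyooopppkkk

The transformation: keep one character in every 3, starting at position 3 (positions 3rd, 6th, 9th, ...), then repeat every character 3 times.
Doing the same to "hcygwogapgbk": "yyyooopppkkk".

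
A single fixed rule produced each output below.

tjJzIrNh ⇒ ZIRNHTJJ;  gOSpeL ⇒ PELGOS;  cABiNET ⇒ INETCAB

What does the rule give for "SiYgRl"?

GRLSIY

The transformation: move the first 3 characters to the end (rotate left by 3), then convert every letter to uppercase.
For "SiYgRl", step one produces "gRlSiY"; step two turns that into "GRLSIY".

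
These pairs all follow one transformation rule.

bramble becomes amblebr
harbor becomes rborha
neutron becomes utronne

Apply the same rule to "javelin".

velinja

Looking at the pairs, the operation is to move the first 2 characters to the end (rotate left by 2).
Doing the same to "javelin": "velinja".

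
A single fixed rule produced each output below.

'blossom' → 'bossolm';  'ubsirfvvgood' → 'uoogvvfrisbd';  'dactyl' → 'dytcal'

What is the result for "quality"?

qtilauy

The pattern: reverse the string, then swap the first and last characters.
So "quality" becomes "qtilauy".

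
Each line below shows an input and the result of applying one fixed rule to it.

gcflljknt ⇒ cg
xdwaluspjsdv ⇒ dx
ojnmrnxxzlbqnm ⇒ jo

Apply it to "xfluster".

fx

In each case the input is transformed by: swap each adjacent pair of characters (1↔2, 3↔4, ...), then keep only the first 2 characters.
Working it through for "xfluster": intermediate "fxultsre", final "fx".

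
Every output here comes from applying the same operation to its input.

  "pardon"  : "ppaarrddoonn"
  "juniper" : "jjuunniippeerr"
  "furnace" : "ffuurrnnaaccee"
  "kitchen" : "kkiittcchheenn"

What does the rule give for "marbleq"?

The rule is to double every character.
For "marbleq" the result is "mmaarrbblleeqq".

mmaarrbblleeqq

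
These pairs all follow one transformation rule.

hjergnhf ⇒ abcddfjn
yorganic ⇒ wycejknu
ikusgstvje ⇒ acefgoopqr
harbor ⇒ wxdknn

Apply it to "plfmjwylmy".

In each case the input is transformed by: sort the characters into alphabetical order, then shift every letter 4 places backward in the alphabet (wrapping around).
On "plfmjwylmy": the first step gives "fjllmmpwyy", and the second then gives "bfhhiilsuu".

bfhhiilsuu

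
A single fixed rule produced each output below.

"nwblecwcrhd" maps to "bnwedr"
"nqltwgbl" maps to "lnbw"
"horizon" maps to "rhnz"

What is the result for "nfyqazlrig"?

ynlai

In each case the input is transformed by: keep every other character starting from the first (positions 1st, 3rd, 5th, ...), then swap each adjacent pair of characters (1↔2, 3↔4, ...).
For "nfyqazlrig" the result is "ynlai".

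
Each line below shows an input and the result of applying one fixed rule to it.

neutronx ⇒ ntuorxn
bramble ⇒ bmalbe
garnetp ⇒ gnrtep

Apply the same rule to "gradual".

The pattern: swap each adjacent pair of characters (1↔2, 3↔4, ...), then delete the first character.
Working it through for "gradual": intermediate "rgdaaul", final "gdaaul".

gdaaul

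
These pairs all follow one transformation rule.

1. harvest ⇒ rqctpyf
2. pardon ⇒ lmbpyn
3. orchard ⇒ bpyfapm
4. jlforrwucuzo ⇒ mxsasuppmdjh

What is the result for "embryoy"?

Each output is the input with this applied: shift every letter 2 places backward in the alphabet (wrapping around), then reverse the string.
"embryoy" → "wmwpzkc".
(Check on "jlforrwucuzo": → "hjdmppusasxm" → "mxsasuppmdjh" ✓)

wmwpzkc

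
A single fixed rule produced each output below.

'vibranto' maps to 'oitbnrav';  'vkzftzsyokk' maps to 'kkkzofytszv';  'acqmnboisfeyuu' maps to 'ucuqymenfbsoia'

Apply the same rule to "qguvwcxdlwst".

The rule is to take characters alternately from the front and the back (1st, last, 2nd, 2nd-last, ...), then move the first character to the end.
"qguvwcxdlwst" → "tgsuwvlwdcxq".

tgsuwvlwdcxq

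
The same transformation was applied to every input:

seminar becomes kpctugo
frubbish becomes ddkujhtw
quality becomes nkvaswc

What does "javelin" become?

gnkplcx

In each case the input is transformed by: move the first 3 characters to the end (rotate left by 3), then shift every letter 2 places forward in the alphabet (wrapping around).
Starting from "javelin": after the first operation, "elinjav"; after the second, "gnkplcx".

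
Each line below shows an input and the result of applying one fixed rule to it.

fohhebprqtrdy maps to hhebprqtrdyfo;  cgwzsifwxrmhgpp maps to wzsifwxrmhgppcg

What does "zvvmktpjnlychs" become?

vmktpjnlychszv

Rule — move the first 2 characters to the end (rotate left by 2).
So "zvvmktpjnlychs" becomes "vmktpjnlychszv".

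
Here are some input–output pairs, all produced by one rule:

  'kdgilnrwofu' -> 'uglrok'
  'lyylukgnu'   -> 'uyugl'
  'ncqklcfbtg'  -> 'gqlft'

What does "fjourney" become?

yore

What's happening: swap the first and last characters, then keep every other character starting from the first (positions 1st, 3rd, 5th, ...).
Working it through for "fjourney": intermediate "yjournef", final "yore".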